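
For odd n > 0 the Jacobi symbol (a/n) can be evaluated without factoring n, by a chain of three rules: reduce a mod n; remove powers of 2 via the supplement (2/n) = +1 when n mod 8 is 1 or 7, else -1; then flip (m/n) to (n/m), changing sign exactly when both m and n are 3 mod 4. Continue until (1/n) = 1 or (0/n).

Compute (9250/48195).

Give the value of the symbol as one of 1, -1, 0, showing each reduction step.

9250 = 2^1·4625; (2/48195) = -1 since 48195 mod 8 = 3, so (9250/48195) = (-1)^1·(4625/48195); sign now -1
reciprocity: (4625/48195) = +1·(48195/4625) since 4625 mod 4 = 1, 48195 mod 4 = 3; sign now -1
(48195/4625) = (1945/4625)   [reduce mod 4625]
reciprocity: (1945/4625) = +1·(4625/1945) since 1945 mod 4 = 1, 4625 mod 4 = 1; sign now -1
(4625/1945) = (735/1945)   [reduce mod 1945]
reciprocity: (735/1945) = +1·(1945/735) since 735 mod 4 = 3, 1945 mod 4 = 1; sign now -1
(1945/735) = (475/735)   [reduce mod 735]
reciprocity: (475/735) = -1·(735/475) since 475 mod 4 = 3, 735 mod 4 = 3; sign now +1
(735/475) = (260/475)   [reduce mod 475]
260 = 2^2·65; (2/475) = -1 since 475 mod 8 = 3, so (260/475) = (-1)^2·(65/475); sign now +1
reciprocity: (65/475) = +1·(475/65) since 65 mod 4 = 1, 475 mod 4 = 3; sign now +1
(475/65) = (20/65)   [reduce mod 65]
20 = 2^2·5; (2/65) = +1 since 65 mod 8 = 1, so (20/65) = (+1)^2·(5/65); sign now +1
reciprocity: (5/65) = +1·(65/5) since 5 mod 4 = 1, 65 mod 4 = 1; sign now +1
(65/5) = (0/5)   [reduce mod 5]
(0/5) = 0   [gcd(a, n) > 1]; final value = 0

0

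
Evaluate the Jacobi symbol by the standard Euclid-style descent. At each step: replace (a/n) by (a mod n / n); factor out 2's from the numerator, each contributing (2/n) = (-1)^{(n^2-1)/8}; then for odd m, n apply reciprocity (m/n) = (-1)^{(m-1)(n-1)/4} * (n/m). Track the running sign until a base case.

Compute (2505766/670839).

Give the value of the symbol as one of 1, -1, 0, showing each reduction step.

(2505766/670839): 2505766 mod 670839 = 493249, so (2505766/670839) = (493249/670839)
flip (493249/670839) -> (670839/493249): both odd, 493249 mod 4 = 1, 670839 mod 4 = 3, so the flip contributes +1; sign now +1
(670839/493249): 670839 mod 493249 = 177590, so (670839/493249) = (177590/493249)
factor out 2^1: 177590 = 2^1·88795; with 493249 mod 8 = 1, (2/493249) = +1; sign now +1; continue with (88795/493249)
flip (88795/493249) -> (493249/88795): both odd, 88795 mod 4 = 3, 493249 mod 4 = 1, so the flip contributes +1; sign now +1
(493249/88795): 493249 mod 88795 = 49274, so (493249/88795) = (49274/88795)
factor out 2^1: 49274 = 2^1·24637; with 88795 mod 8 = 3, (2/88795) = -1; sign now -1; continue with (24637/88795)
flip (24637/88795) -> (88795/24637): both odd, 24637 mod 4 = 1, 88795 mod 4 = 3, so the flip contributes +1; sign now -1
(88795/24637): 88795 mod 24637 = 14884, so (88795/24637) = (14884/24637)
factor out 2^2: 14884 = 2^2·3721; with 24637 mod 8 = 5, (2/24637) = -1; sign now -1; continue with (3721/24637)
flip (3721/24637) -> (24637/3721): both odd, 3721 mod 4 = 1, 24637 mod 4 = 1, so the flip contributes +1; sign now -1
(24637/3721): 24637 mod 3721 = 2311, so (24637/3721) = (2311/3721)
flip (2311/3721) -> (3721/2311): both odd, 2311 mod 4 = 3, 3721 mod 4 = 1, so the flip contributes +1; sign now -1
(3721/2311): 3721 mod 2311 = 1410, so (3721/2311) = (1410/2311)
factor out 2^1: 1410 = 2^1·705; with 2311 mod 8 = 7, (2/2311) = +1; sign now -1; continue with (705/2311)
flip (705/2311) -> (2311/705): both odd, 705 mod 4 = 1, 2311 mod 4 = 3, so the flip contributes +1; sign now -1
(2311/705): 2311 mod 705 = 196, so (2311/705) = (196/705)
factor out 2^2: 196 = 2^2·49; with 705 mod 8 = 1, (2/705) = +1; sign now -1; continue with (49/705)
flip (49/705) -> (705/49): both odd, 49 mod 4 = 1, 705 mod 4 = 1, so the flip contributes +1; sign now -1
(705/49): 705 mod 49 = 19, so (705/49) = (19/49)
flip (19/49) -> (49/19): both odd, 19 mod 4 = 3, 49 mod 4 = 1, so the flip contributes +1; sign now -1
(49/19): 49 mod 19 = 11, so (49/19) = (11/19)
flip (11/19) -> (19/11): both odd, 11 mod 4 = 3, 19 mod 4 = 3, so the flip contributes -1; sign now +1
(19/11): 19 mod 11 = 8, so (19/11) = (8/11)
factor out 2^3: 8 = 2^3·1; with 11 mod 8 = 3, (2/11) = -1; sign now -1; continue with (1/11)
reached (1/11) = 1, so the symbol is -1

-1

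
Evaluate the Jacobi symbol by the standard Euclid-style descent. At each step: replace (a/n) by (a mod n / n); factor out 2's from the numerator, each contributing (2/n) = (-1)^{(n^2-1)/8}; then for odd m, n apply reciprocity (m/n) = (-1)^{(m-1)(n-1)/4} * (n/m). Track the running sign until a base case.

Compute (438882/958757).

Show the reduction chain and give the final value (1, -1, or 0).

438882 = 2^1·219441; (2/958757) = -1 since 958757 mod 8 = 5, so (438882/958757) = (-1)^1·(219441/958757); sign now -1
reciprocity: (219441/958757) = +1·(958757/219441) since 219441 mod 4 = 1, 958757 mod 4 = 1; sign now -1
(958757/219441) = (80993/219441)   [reduce mod 219441]
reciprocity: (80993/219441) = +1·(219441/80993) since 80993 mod 4 = 1, 219441 mod 4 = 1; sign now -1
(219441/80993) = (57455/80993)   [reduce mod 80993]
reciprocity: (57455/80993) = +1·(80993/57455) since 57455 mod 4 = 3, 80993 mod 4 = 1; sign now -1
(80993/57455) = (23538/57455)   [reduce mod 57455]
23538 = 2^1·11769; (2/57455) = +1 since 57455 mod 8 = 7, so (23538/57455) = (+1)^1·(11769/57455); sign now -1
reciprocity: (11769/57455) = +1·(57455/11769) since 11769 mod 4 = 1, 57455 mod 4 = 3; sign now -1
(57455/11769) = (10379/11769)   [reduce mod 11769]
reciprocity: (10379/11769) = +1·(11769/10379) since 10379 mod 4 = 3, 11769 mod 4 = 1; sign now -1
(11769/10379) = (1390/10379)   [reduce mod 10379]
1390 = 2^1·695; (2/10379) = -1 since 10379 mod 8 = 3, so (1390/10379) = (-1)^1·(695/10379); sign now +1
reciprocity: (695/10379) = -1·(10379/695) since 695 mod 4 = 3, 10379 mod 4 = 3; sign now -1
(10379/695) = (649/695)   [reduce mod 695]
reciprocity: (649/695) = +1·(695/649) since 649 mod 4 = 1, 695 mod 4 = 3; sign now -1
(695/649) = (46/649)   [reduce mod 649]
46 = 2^1·23; (2/649) = +1 since 649 mod 8 = 1, so (46/649) = (+1)^1·(23/649); sign now -1
reciprocity: (23/649) = +1·(649/23) since 23 mod 4 = 3, 649 mod 4 = 1; sign now -1
(649/23) = (5/23)   [reduce mod 23]
reciprocity: (5/23) = +1·(23/5) since 5 mod 4 = 1, 23 mod 4 = 3; sign now -1
(23/5) = (3/5)   [reduce mod 5]
reciprocity: (3/5) = +1·(5/3) since 3 mod 4 = 3, 5 mod 4 = 1; sign now -1
(5/3) = (2/3)   [reduce mod 3]
2 = 2^1·1; (2/3) = -1 since 3 mod 8 = 3, so (2/3) = (-1)^1·(1/3); sign now +1
(1/3) = 1; final value = sign = +1

1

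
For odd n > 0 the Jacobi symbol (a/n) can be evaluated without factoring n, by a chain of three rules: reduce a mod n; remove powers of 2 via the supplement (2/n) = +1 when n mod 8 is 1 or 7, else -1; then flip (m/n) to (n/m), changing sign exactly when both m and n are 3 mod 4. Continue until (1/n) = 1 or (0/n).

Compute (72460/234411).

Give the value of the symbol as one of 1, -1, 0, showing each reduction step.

factor out 2^2: 72460 = 2^2·18115; with 234411 mod 8 = 3, (2/234411) = -1; sign now +1; continue with (18115/234411)
flip (18115/234411) -> (234411/18115): both odd, 18115 mod 4 = 3, 234411 mod 4 = 3, so the flip contributes -1; sign now -1
(234411/18115): 234411 mod 18115 = 17031, so (234411/18115) = (17031/18115)
flip (17031/18115) -> (18115/17031): both odd, 17031 mod 4 = 3, 18115 mod 4 = 3, so the flip contributes -1; sign now +1
(18115/17031): 18115 mod 17031 = 1084, so (18115/17031) = (1084/17031)
factor out 2^2: 1084 = 2^2·271; with 17031 mod 8 = 7, (2/17031) = +1; sign now +1; continue with (271/17031)
flip (271/17031) -> (17031/271): both odd, 271 mod 4 = 3, 17031 mod 4 = 3, so the flip contributes -1; sign now -1
(17031/271): 17031 mod 271 = 229, so (17031/271) = (229/271)
flip (229/271) -> (271/229): both odd, 229 mod 4 = 1, 271 mod 4 = 3, so the flip contributes +1; sign now -1
(271/229): 271 mod 229 = 42, so (271/229) = (42/229)
factor out 2^1: 42 = 2^1·21; with 229 mod 8 = 5, (2/229) = -1; sign now +1; continue with (21/229)
flip (21/229) -> (229/21): both odd, 21 mod 4 = 1, 229 mod 4 = 1, so the flip contributes +1; sign now +1
(229/21): 229 mod 21 = 19, so (229/21) = (19/21)
flip (19/21) -> (21/19): both odd, 19 mod 4 = 3, 21 mod 4 = 1, so the flip contributes +1; sign now +1
(21/19): 21 mod 19 = 2, so (21/19) = (2/19)
factor out 2^1: 2 = 2^1·1; with 19 mod 8 = 3, (2/19) = -1; sign now -1; continue with (1/19)
reached (1/19) = 1, so the symbol is -1

-1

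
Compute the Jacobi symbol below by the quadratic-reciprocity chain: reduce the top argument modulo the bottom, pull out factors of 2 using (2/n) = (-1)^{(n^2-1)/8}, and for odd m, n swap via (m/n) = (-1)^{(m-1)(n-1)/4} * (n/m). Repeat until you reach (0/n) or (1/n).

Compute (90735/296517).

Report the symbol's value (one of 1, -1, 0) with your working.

0

reciprocity: (90735/296517) = +1·(296517/90735) since 90735 mod 4 = 3, 296517 mod 4 = 1; sign now +1
(296517/90735) = (24312/90735)   [reduce mod 90735]
24312 = 2^3·3039; (2/90735) = +1 since 90735 mod 8 = 7, so (24312/90735) = (+1)^3·(3039/90735); sign now +1
reciprocity: (3039/90735) = -1·(90735/3039) since 3039 mod 4 = 3, 90735 mod 4 = 3; sign now -1
(90735/3039) = (2604/3039)   [reduce mod 3039]
2604 = 2^2·651; (2/3039) = +1 since 3039 mod 8 = 7, so (2604/3039) = (+1)^2·(651/3039); sign now -1
reciprocity: (651/3039) = -1·(3039/651) since 651 mod 4 = 3, 3039 mod 4 = 3; sign now +1
(3039/651) = (435/651)   [reduce mod 651]
reciprocity: (435/651) = -1·(651/435) since 435 mod 4 = 3, 651 mod 4 = 3; sign now -1
(651/435) = (216/435)   [reduce mod 435]
216 = 2^3·27; (2/435) = -1 since 435 mod 8 = 3, so (216/435) = (-1)^3·(27/435); sign now +1
reciprocity: (27/435) = -1·(435/27) since 27 mod 4 = 3, 435 mod 4 = 3; sign now -1
(435/27) = (3/27)   [reduce mod 27]
reciprocity: (3/27) = -1·(27/3) since 3 mod 4 = 3, 27 mod 4 = 3; sign now +1
(27/3) = (0/3)   [reduce mod 3]
(0/3) = 0   [gcd(a, n) > 1]; final value = 0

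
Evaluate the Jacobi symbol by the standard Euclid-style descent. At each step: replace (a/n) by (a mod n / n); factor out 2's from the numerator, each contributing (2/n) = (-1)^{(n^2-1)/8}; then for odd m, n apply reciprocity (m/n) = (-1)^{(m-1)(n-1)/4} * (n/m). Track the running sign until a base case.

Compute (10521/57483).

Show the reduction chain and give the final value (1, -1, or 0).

flip (10521/57483) -> (57483/10521): both odd, 10521 mod 4 = 1, 57483 mod 4 = 3, so the flip contributes +1; sign now +1
(57483/10521): 57483 mod 10521 = 4878, so (57483/10521) = (4878/10521)
factor out 2^1: 4878 = 2^1·2439; with 10521 mod 8 = 1, (2/10521) = +1; sign now +1; continue with (2439/10521)
flip (2439/10521) -> (10521/2439): both odd, 2439 mod 4 = 3, 10521 mod 4 = 1, so the flip contributes +1; sign now +1
(10521/2439): 10521 mod 2439 = 765, so (10521/2439) = (765/2439)
flip (765/2439) -> (2439/765): both odd, 765 mod 4 = 1, 2439 mod 4 = 3, so the flip contributes +1; sign now +1
(2439/765): 2439 mod 765 = 144, so (2439/765) = (144/765)
factor out 2^4: 144 = 2^4·9; with 765 mod 8 = 5, (2/765) = -1; sign now +1; continue with (9/765)
flip (9/765) -> (765/9): both odd, 9 mod 4 = 1, 765 mod 4 = 1, so the flip contributes +1; sign now +1
(765/9): 765 mod 9 = 0, so (765/9) = (0/9)
reached (0/9); gcd(a, n) > 1, so (0/9) = 0 and the symbol is 0

0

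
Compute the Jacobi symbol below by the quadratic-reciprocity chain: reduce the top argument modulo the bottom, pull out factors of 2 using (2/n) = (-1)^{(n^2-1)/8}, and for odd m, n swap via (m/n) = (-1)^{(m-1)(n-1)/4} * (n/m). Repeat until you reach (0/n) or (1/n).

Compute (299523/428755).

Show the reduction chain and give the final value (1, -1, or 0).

-1

reciprocity: (299523/428755) = -1·(428755/299523) since 299523 mod 4 = 3, 428755 mod 4 = 3; sign now -1
(428755/299523) = (129232/299523)   [reduce mod 299523]
129232 = 2^4·8077; (2/299523) = -1 since 299523 mod 8 = 3, so (129232/299523) = (-1)^4·(8077/299523); sign now -1
reciprocity: (8077/299523) = +1·(299523/8077) since 8077 mod 4 = 1, 299523 mod 4 = 3; sign now -1
(299523/8077) = (674/8077)   [reduce mod 8077]
674 = 2^1·337; (2/8077) = -1 since 8077 mod 8 = 5, so (674/8077) = (-1)^1·(337/8077); sign now +1
reciprocity: (337/8077) = +1·(8077/337) since 337 mod 4 = 1, 8077 mod 4 = 1; sign now +1
(8077/337) = (326/337)   [reduce mod 337]
326 = 2^1·163; (2/337) = +1 since 337 mod 8 = 1, so (326/337) = (+1)^1·(163/337); sign now +1
reciprocity: (163/337) = +1·(337/163) since 163 mod 4 = 3, 337 mod 4 = 1; sign now +1
(337/163) = (11/163)   [reduce mod 163]
reciprocity: (11/163) = -1·(163/11) since 11 mod 4 = 3, 163 mod 4 = 3; sign now -1
(163/11) = (9/11)   [reduce mod 11]
reciprocity: (9/11) = +1·(11/9) since 9 mod 4 = 1, 11 mod 4 = 3; sign now -1
(11/9) = (2/9)   [reduce mod 9]
2 = 2^1·1; (2/9) = +1 since 9 mod 8 = 1, so (2/9) = (+1)^1·(1/9); sign now -1
(1/9) = 1; final value = sign = -1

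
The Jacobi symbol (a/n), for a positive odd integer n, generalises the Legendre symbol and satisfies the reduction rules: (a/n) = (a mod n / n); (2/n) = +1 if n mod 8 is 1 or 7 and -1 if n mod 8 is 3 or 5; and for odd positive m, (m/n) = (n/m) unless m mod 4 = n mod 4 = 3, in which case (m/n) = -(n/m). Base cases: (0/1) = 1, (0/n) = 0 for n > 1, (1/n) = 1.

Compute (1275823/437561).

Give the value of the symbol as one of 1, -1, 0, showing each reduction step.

(1275823/437561) = (400701/437561)   [reduce mod 437561]
reciprocity: (400701/437561) = +1·(437561/400701) since 400701 mod 4 = 1, 437561 mod 4 = 1; sign now +1
(437561/400701) = (36860/400701)   [reduce mod 400701]
36860 = 2^2·9215; (2/400701) = -1 since 400701 mod 8 = 5, so (36860/400701) = (-1)^2·(9215/400701); sign now +1
reciprocity: (9215/400701) = +1·(400701/9215) since 9215 mod 4 = 3, 400701 mod 4 = 1; sign now +1
(400701/9215) = (4456/9215)   [reduce mod 9215]
4456 = 2^3·557; (2/9215) = +1 since 9215 mod 8 = 7, so (4456/9215) = (+1)^3·(557/9215); sign now +1
reciprocity: (557/9215) = +1·(9215/557) since 557 mod 4 = 1, 9215 mod 4 = 3; sign now +1
(9215/557) = (303/557)   [reduce mod 557]
reciprocity: (303/557) = +1·(557/303) since 303 mod 4 = 3, 557 mod 4 = 1; sign now +1
(557/303) = (254/303)   [reduce mod 303]
254 = 2^1·127; (2/303) = +1 since 303 mod 8 = 7, so (254/303) = (+1)^1·(127/303); sign now +1
reciprocity: (127/303) = -1·(303/127) since 127 mod 4 = 3, 303 mod 4 = 3; sign now -1
(303/127) = (49/127)   [reduce mod 127]
reciprocity: (49/127) = +1·(127/49) since 49 mod 4 = 1, 127 mod 4 = 3; sign now -1
(127/49) = (29/49)   [reduce mod 49]
reciprocity: (29/49) = +1·(49/29) since 29 mod 4 = 1, 49 mod 4 = 1; sign now -1
(49/29) = (20/29)   [reduce mod 29]
20 = 2^2·5; (2/29) = -1 since 29 mod 8 = 5, so (20/29) = (-1)^2·(5/29); sign now -1
reciprocity: (5/29) = +1·(29/5) since 5 mod 4 = 1, 29 mod 4 = 1; sign now -1
(29/5) = (4/5)   [reduce mod 5]
4 = 2^2·1; (2/5) = -1 since 5 mod 8 = 5, so (4/5) = (-1)^2·(1/5); sign now -1
(1/5) = 1; final value = sign = -1

-1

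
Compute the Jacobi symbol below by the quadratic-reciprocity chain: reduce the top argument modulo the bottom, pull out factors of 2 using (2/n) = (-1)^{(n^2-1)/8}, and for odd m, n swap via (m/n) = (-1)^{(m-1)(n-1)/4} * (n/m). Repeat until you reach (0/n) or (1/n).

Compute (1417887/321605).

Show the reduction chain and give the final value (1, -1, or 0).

(1417887/321605) = (131467/321605)   [reduce mod 321605]
reciprocity: (131467/321605) = +1·(321605/131467) since 131467 mod 4 = 3, 321605 mod 4 = 1; sign now +1
(321605/131467) = (58671/131467)   [reduce mod 131467]
reciprocity: (58671/131467) = -1·(131467/58671) since 58671 mod 4 = 3, 131467 mod 4 = 3; sign now -1
(131467/58671) = (14125/58671)   [reduce mod 58671]
reciprocity: (14125/58671) = +1·(58671/14125) since 14125 mod 4 = 1, 58671 mod 4 = 3; sign now -1
(58671/14125) = (2171/14125)   [reduce mod 14125]
reciprocity: (2171/14125) = +1·(14125/2171) since 2171 mod 4 = 3, 14125 mod 4 = 1; sign now -1
(14125/2171) = (1099/2171)   [reduce mod 2171]
reciprocity: (1099/2171) = -1·(2171/1099) since 1099 mod 4 = 3, 2171 mod 4 = 3; sign now +1
(2171/1099) = (1072/1099)   [reduce mod 1099]
1072 = 2^4·67; (2/1099) = -1 since 1099 mod 8 = 3, so (1072/1099) = (-1)^4·(67/1099); sign now +1
reciprocity: (67/1099) = -1·(1099/67) since 67 mod 4 = 3, 1099 mod 4 = 3; sign now -1
(1099/67) = (27/67)   [reduce mod 67]
reciprocity: (27/67) = -1·(67/27) since 27 mod 4 = 3, 67 mod 4 = 3; sign now +1
(67/27) = (13/27)   [reduce mod 27]
reciprocity: (13/27) = +1·(27/13) since 13 mod 4 = 1, 27 mod 4 = 3; sign now +1
(27/13) = (1/13)   [reduce mod 13]
(1/13) = 1; final value = sign = +1

1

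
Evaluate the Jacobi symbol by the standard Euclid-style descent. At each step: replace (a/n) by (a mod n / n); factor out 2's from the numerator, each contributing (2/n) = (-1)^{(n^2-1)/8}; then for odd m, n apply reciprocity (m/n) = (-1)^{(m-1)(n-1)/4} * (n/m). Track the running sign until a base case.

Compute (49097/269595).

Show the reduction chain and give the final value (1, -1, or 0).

-1

reciprocity: (49097/269595) = +1·(269595/49097) since 49097 mod 4 = 1, 269595 mod 4 = 3; sign now +1
(269595/49097) = (24110/49097)   [reduce mod 49097]
24110 = 2^1·12055; (2/49097) = +1 since 49097 mod 8 = 1, so (24110/49097) = (+1)^1·(12055/49097); sign now +1
reciprocity: (12055/49097) = +1·(49097/12055) since 12055 mod 4 = 3, 49097 mod 4 = 1; sign now +1
(49097/12055) = (877/12055)   [reduce mod 12055]
reciprocity: (877/12055) = +1·(12055/877) since 877 mod 4 = 1, 12055 mod 4 = 3; sign now +1
(12055/877) = (654/877)   [reduce mod 877]
654 = 2^1·327; (2/877) = -1 since 877 mod 8 = 5, so (654/877) = (-1)^1·(327/877); sign now -1
reciprocity: (327/877) = +1·(877/327) since 327 mod 4 = 3, 877 mod 4 = 1; sign now -1
(877/327) = (223/327)   [reduce mod 327]
reciprocity: (223/327) = -1·(327/223) since 223 mod 4 = 3, 327 mod 4 = 3; sign now +1
(327/223) = (104/223)   [reduce mod 223]
104 = 2^3·13; (2/223) = +1 since 223 mod 8 = 7, so (104/223) = (+1)^3·(13/223); sign now +1
reciprocity: (13/223) = +1·(223/13) since 13 mod 4 = 1, 223 mod 4 = 3; sign now +1
(223/13) = (2/13)   [reduce mod 13]
2 = 2^1·1; (2/13) = -1 since 13 mod 8 = 5, so (2/13) = (-1)^1·(1/13); sign now -1
(1/13) = 1; final value = sign = -1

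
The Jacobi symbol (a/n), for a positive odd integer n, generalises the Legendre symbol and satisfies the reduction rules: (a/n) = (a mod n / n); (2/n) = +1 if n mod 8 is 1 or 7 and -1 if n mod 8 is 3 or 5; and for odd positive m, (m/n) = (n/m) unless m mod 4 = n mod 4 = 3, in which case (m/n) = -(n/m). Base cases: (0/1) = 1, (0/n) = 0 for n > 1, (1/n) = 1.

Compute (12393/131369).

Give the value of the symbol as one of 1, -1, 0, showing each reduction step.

reciprocity: (12393/131369) = +1·(131369/12393) since 12393 mod 4 = 1, 131369 mod 4 = 1; sign now +1
(131369/12393) = (7439/12393)   [reduce mod 12393]
reciprocity: (7439/12393) = +1·(12393/7439) since 7439 mod 4 = 3, 12393 mod 4 = 1; sign now +1
(12393/7439) = (4954/7439)   [reduce mod 7439]
4954 = 2^1·2477; (2/7439) = +1 since 7439 mod 8 = 7, so (4954/7439) = (+1)^1·(2477/7439); sign now +1
reciprocity: (2477/7439) = +1·(7439/2477) since 2477 mod 4 = 1, 7439 mod 4 = 3; sign now +1
(7439/2477) = (8/2477)   [reduce mod 2477]
8 = 2^3·1; (2/2477) = -1 since 2477 mod 8 = 5, so (8/2477) = (-1)^3·(1/2477); sign now -1
(1/2477) = 1; final value = sign = -1

-1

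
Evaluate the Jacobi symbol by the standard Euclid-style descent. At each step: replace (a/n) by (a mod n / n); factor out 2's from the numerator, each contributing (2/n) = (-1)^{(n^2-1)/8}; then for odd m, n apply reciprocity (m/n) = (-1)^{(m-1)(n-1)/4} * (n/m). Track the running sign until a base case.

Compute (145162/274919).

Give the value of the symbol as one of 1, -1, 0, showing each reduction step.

145162 = 2^1·72581; (2/274919) = +1 since 274919 mod 8 = 7, so (145162/274919) = (+1)^1·(72581/274919); sign now +1
reciprocity: (72581/274919) = +1·(274919/72581) since 72581 mod 4 = 1, 274919 mod 4 = 3; sign now +1
(274919/72581) = (57176/72581)   [reduce mod 72581]
57176 = 2^3·7147; (2/72581) = -1 since 72581 mod 8 = 5, so (57176/72581) = (-1)^3·(7147/72581); sign now -1
reciprocity: (7147/72581) = +1·(72581/7147) since 7147 mod 4 = 3, 72581 mod 4 = 1; sign now -1
(72581/7147) = (1111/7147)   [reduce mod 7147]
reciprocity: (1111/7147) = -1·(7147/1111) since 1111 mod 4 = 3, 7147 mod 4 = 3; sign now +1
(7147/1111) = (481/1111)   [reduce mod 1111]
reciprocity: (481/1111) = +1·(1111/481) since 481 mod 4 = 1, 1111 mod 4 = 3; sign now +1
(1111/481) = (149/481)   [reduce mod 481]
reciprocity: (149/481) = +1·(481/149) since 149 mod 4 = 1, 481 mod 4 = 1; sign now +1
(481/149) = (34/149)   [reduce mod 149]
34 = 2^1·17; (2/149) = -1 since 149 mod 8 = 5, so (34/149) = (-1)^1·(17/149); sign now -1
reciprocity: (17/149) = +1·(149/17) since 17 mod 4 = 1, 149 mod 4 = 1; sign now -1
(149/17) = (13/17)   [reduce mod 17]
reciprocity: (13/17) = +1·(17/13) since 13 mod 4 = 1, 17 mod 4 = 1; sign now -1
(17/13) = (4/13)   [reduce mod 13]
4 = 2^2·1; (2/13) = -1 since 13 mod 8 = 5, so (4/13) = (-1)^2·(1/13); sign now -1
(1/13) = 1; final value = sign = -1

-1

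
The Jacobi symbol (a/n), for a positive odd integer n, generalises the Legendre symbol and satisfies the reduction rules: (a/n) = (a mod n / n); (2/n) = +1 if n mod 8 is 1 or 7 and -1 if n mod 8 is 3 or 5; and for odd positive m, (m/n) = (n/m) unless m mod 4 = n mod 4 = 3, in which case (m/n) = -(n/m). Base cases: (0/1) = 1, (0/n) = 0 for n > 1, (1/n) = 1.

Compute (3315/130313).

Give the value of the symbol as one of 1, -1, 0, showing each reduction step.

reciprocity: (3315/130313) = +1·(130313/3315) since 3315 mod 4 = 3, 130313 mod 4 = 1; sign now +1
(130313/3315) = (1028/3315)   [reduce mod 3315]
1028 = 2^2·257; (2/3315) = -1 since 3315 mod 8 = 3, so (1028/3315) = (-1)^2·(257/3315); sign now +1
reciprocity: (257/3315) = +1·(3315/257) since 257 mod 4 = 1, 3315 mod 4 = 3; sign now +1
(3315/257) = (231/257)   [reduce mod 257]
reciprocity: (231/257) = +1·(257/231) since 231 mod 4 = 3, 257 mod 4 = 1; sign now +1
(257/231) = (26/231)   [reduce mod 231]
26 = 2^1·13; (2/231) = +1 since 231 mod 8 = 7, so (26/231) = (+1)^1·(13/231); sign now +1
reciprocity: (13/231) = +1·(231/13) since 13 mod 4 = 1, 231 mod 4 = 3; sign now +1
(231/13) = (10/13)   [reduce mod 13]
10 = 2^1·5; (2/13) = -1 since 13 mod 8 = 5, so (10/13) = (-1)^1·(5/13); sign now -1
reciprocity: (5/13) = +1·(13/5) since 5 mod 4 = 1, 13 mod 4 = 1; sign now -1
(13/5) = (3/5)   [reduce mod 5]
reciprocity: (3/5) = +1·(5/3) since 3 mod 4 = 3, 5 mod 4 = 1; sign now -1
(5/3) = (2/3)   [reduce mod 3]
2 = 2^1·1; (2/3) = -1 since 3 mod 8 = 3, so (2/3) = (-1)^1·(1/3); sign now +1
(1/3) = 1; final value = sign = +1

1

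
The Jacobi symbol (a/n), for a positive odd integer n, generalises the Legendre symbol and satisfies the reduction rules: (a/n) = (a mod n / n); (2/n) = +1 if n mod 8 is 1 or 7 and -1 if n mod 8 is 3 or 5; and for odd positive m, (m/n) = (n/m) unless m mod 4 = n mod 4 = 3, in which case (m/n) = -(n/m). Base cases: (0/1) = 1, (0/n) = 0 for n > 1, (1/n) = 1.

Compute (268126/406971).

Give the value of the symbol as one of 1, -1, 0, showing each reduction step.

-1

268126 = 2^1·134063; (2/406971) = -1 since 406971 mod 8 = 3, so (268126/406971) = (-1)^1·(134063/406971); sign now -1
reciprocity: (134063/406971) = -1·(406971/134063) since 134063 mod 4 = 3, 406971 mod 4 = 3; sign now +1
(406971/134063) = (4782/134063)   [reduce mod 134063]
4782 = 2^1·2391; (2/134063) = +1 since 134063 mod 8 = 7, so (4782/134063) = (+1)^1·(2391/134063); sign now +1
reciprocity: (2391/134063) = -1·(134063/2391) since 2391 mod 4 = 3, 134063 mod 4 = 3; sign now -1
(134063/2391) = (167/2391)   [reduce mod 2391]
reciprocity: (167/2391) = -1·(2391/167) since 167 mod 4 = 3, 2391 mod 4 = 3; sign now +1
(2391/167) = (53/167)   [reduce mod 167]
reciprocity: (53/167) = +1·(167/53) since 53 mod 4 = 1, 167 mod 4 = 3; sign now +1
(167/53) = (8/53)   [reduce mod 53]
8 = 2^3·1; (2/53) = -1 since 53 mod 8 = 5, so (8/53) = (-1)^3·(1/53); sign now -1
(1/53) = 1; final value = sign = -1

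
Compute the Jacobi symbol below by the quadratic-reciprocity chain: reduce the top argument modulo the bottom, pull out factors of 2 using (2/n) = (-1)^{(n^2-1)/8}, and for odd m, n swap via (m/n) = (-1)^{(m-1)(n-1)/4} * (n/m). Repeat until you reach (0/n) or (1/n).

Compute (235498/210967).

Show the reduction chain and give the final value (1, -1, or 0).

1

(235498/210967) = (24531/210967)   [reduce mod 210967]
reciprocity: (24531/210967) = -1·(210967/24531) since 24531 mod 4 = 3, 210967 mod 4 = 3; sign now -1
(210967/24531) = (14719/24531)   [reduce mod 24531]
reciprocity: (14719/24531) = -1·(24531/14719) since 14719 mod 4 = 3, 24531 mod 4 = 3; sign now +1
(24531/14719) = (9812/14719)   [reduce mod 14719]
9812 = 2^2·2453; (2/14719) = +1 since 14719 mod 8 = 7, so (9812/14719) = (+1)^2·(2453/14719); sign now +1
reciprocity: (2453/14719) = +1·(14719/2453) since 2453 mod 4 = 1, 14719 mod 4 = 3; sign now +1
(14719/2453) = (1/2453)   [reduce mod 2453]
(1/2453) = 1; final value = sign = +1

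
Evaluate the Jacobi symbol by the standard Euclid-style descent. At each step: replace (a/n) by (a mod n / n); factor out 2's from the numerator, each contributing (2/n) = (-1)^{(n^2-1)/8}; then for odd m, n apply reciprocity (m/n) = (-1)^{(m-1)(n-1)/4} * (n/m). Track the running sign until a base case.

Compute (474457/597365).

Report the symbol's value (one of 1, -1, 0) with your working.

flip (474457/597365) -> (597365/474457): both odd, 474457 mod 4 = 1, 597365 mod 4 = 1, so the flip contributes +1; sign now +1
(597365/474457): 597365 mod 474457 = 122908, so (597365/474457) = (122908/474457)
factor out 2^2: 122908 = 2^2·30727; with 474457 mod 8 = 1, (2/474457) = +1; sign now +1; continue with (30727/474457)
flip (30727/474457) -> (474457/30727): both odd, 30727 mod 4 = 3, 474457 mod 4 = 1, so the flip contributes +1; sign now +1
(474457/30727): 474457 mod 30727 = 13552, so (474457/30727) = (13552/30727)
factor out 2^4: 13552 = 2^4·847; with 30727 mod 8 = 7, (2/30727) = +1; sign now +1; continue with (847/30727)
flip (847/30727) -> (30727/847): both odd, 847 mod 4 = 3, 30727 mod 4 = 3, so the flip contributes -1; sign now -1
(30727/847): 30727 mod 847 = 235, so (30727/847) = (235/847)
flip (235/847) -> (847/235): both odd, 235 mod 4 = 3, 847 mod 4 = 3, so the flip contributes -1; sign now +1
(847/235): 847 mod 235 = 142, so (847/235) = (142/235)
factor out 2^1: 142 = 2^1·71; with 235 mod 8 = 3, (2/235) = -1; sign now -1; continue with (71/235)
flip (71/235) -> (235/71): both odd, 71 mod 4 = 3, 235 mod 4 = 3, so the flip contributes -1; sign now +1
(235/71): 235 mod 71 = 22, so (235/71) = (22/71)
factor out 2^1: 22 = 2^1·11; with 71 mod 8 = 7, (2/71) = +1; sign now +1; continue with (11/71)
flip (11/71) -> (71/11): both odd, 11 mod 4 = 3, 71 mod 4 = 3, so the flip contributes -1; sign now -1
(71/11): 71 mod 11 = 5, so (71/11) = (5/11)
flip (5/11) -> (11/5): both odd, 5 mod 4 = 1, 11 mod 4 = 3, so the flip contributes +1; sign now -1
(11/5): 11 mod 5 = 1, so (11/5) = (1/5)
reached (1/5) = 1, so the symbol is -1

-1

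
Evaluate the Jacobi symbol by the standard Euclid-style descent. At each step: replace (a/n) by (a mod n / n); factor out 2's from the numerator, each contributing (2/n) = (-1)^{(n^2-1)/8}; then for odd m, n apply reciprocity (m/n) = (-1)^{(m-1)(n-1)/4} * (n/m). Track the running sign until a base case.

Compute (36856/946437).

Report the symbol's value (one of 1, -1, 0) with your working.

factor out 2^3: 36856 = 2^3·4607; with 946437 mod 8 = 5, (2/946437) = -1; sign now -1; continue with (4607/946437)
flip (4607/946437) -> (946437/4607): both odd, 4607 mod 4 = 3, 946437 mod 4 = 1, so the flip contributes +1; sign now -1
(946437/4607): 946437 mod 4607 = 2002, so (946437/4607) = (2002/4607)
factor out 2^1: 2002 = 2^1·1001; with 4607 mod 8 = 7, (2/4607) = +1; sign now -1; continue with (1001/4607)
flip (1001/4607) -> (4607/1001): both odd, 1001 mod 4 = 1, 4607 mod 4 = 3, so the flip contributes +1; sign now -1
(4607/1001): 4607 mod 1001 = 603, so (4607/1001) = (603/1001)
flip (603/1001) -> (1001/603): both odd, 603 mod 4 = 3, 1001 mod 4 = 1, so the flip contributes +1; sign now -1
(1001/603): 1001 mod 603 = 398, so (1001/603) = (398/603)
factor out 2^1: 398 = 2^1·199; with 603 mod 8 = 3, (2/603) = -1; sign now +1; continue with (199/603)
flip (199/603) -> (603/199): both odd, 199 mod 4 = 3, 603 mod 4 = 3, so the flip contributes -1; sign now -1
(603/199): 603 mod 199 = 6, so (603/199) = (6/199)
factor out 2^1: 6 = 2^1·3; with 199 mod 8 = 7, (2/199) = +1; sign now -1; continue with (3/199)
flip (3/199) -> (199/3): both odd, 3 mod 4 = 3, 199 mod 4 = 3, so the flip contributes -1; sign now +1
(199/3): 199 mod 3 = 1, so (199/3) = (1/3)
reached (1/3) = 1, so the symbol is +1

1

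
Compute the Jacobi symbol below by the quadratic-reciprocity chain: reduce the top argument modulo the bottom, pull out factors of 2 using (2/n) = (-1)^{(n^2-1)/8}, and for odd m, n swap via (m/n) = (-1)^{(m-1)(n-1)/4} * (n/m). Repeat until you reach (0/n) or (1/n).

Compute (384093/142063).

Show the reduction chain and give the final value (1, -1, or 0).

(384093/142063): 384093 mod 142063 = 99967, so (384093/142063) = (99967/142063)
flip (99967/142063) -> (142063/99967): both odd, 99967 mod 4 = 3, 142063 mod 4 = 3, so the flip contributes -1; sign now -1
(142063/99967): 142063 mod 99967 = 42096, so (142063/99967) = (42096/99967)
factor out 2^4: 42096 = 2^4·2631; with 99967 mod 8 = 7, (2/99967) = +1; sign now -1; continue with (2631/99967)
flip (2631/99967) -> (99967/2631): both odd, 2631 mod 4 = 3, 99967 mod 4 = 3, so the flip contributes -1; sign now +1
(99967/2631): 99967 mod 2631 = 2620, so (99967/2631) = (2620/2631)
factor out 2^2: 2620 = 2^2·655; with 2631 mod 8 = 7, (2/2631) = +1; sign now +1; continue with (655/2631)
flip (655/2631) -> (2631/655): both odd, 655 mod 4 = 3, 2631 mod 4 = 3, so the flip contributes -1; sign now -1
(2631/655): 2631 mod 655 = 11, so (2631/655) = (11/655)
flip (11/655) -> (655/11): both odd, 11 mod 4 = 3, 655 mod 4 = 3, so the flip contributes -1; sign now +1
(655/11): 655 mod 11 = 6, so (655/11) = (6/11)
factor out 2^1: 6 = 2^1·3; with 11 mod 8 = 3, (2/11) = -1; sign now -1; continue with (3/11)
flip (3/11) -> (11/3): both odd, 3 mod 4 = 3, 11 mod 4 = 3, so the flip contributes -1; sign now +1
(11/3): 11 mod 3 = 2, so (11/3) = (2/3)
factor out 2^1: 2 = 2^1·1; with 3 mod 8 = 3, (2/3) = -1; sign now -1; continue with (1/3)
reached (1/3) = 1, so the symbol is -1

-1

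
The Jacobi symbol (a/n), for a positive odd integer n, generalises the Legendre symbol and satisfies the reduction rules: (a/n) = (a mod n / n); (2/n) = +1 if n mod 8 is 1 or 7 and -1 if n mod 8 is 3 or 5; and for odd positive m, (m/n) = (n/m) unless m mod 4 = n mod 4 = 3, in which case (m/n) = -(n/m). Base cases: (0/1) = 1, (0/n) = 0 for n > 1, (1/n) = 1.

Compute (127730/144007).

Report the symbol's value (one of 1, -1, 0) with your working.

1

factor out 2^1: 127730 = 2^1·63865; with 144007 mod 8 = 7, (2/144007) = +1; sign now +1; continue with (63865/144007)
flip (63865/144007) -> (144007/63865): both odd, 63865 mod 4 = 1, 144007 mod 4 = 3, so the flip contributes +1; sign now +1
(144007/63865): 144007 mod 63865 = 16277, so (144007/63865) = (16277/63865)
flip (16277/63865) -> (63865/16277): both odd, 16277 mod 4 = 1, 63865 mod 4 = 1, so the flip contributes +1; sign now +1
(63865/16277): 63865 mod 16277 = 15034, so (63865/16277) = (15034/16277)
factor out 2^1: 15034 = 2^1·7517; with 16277 mod 8 = 5, (2/16277) = -1; sign now -1; continue with (7517/16277)
flip (7517/16277) -> (16277/7517): both odd, 7517 mod 4 = 1, 16277 mod 4 = 1, so the flip contributes +1; sign now -1
(16277/7517): 16277 mod 7517 = 1243, so (16277/7517) = (1243/7517)
flip (1243/7517) -> (7517/1243): both odd, 1243 mod 4 = 3, 7517 mod 4 = 1, so the flip contributes +1; sign now -1
(7517/1243): 7517 mod 1243 = 59, so (7517/1243) = (59/1243)
flip (59/1243) -> (1243/59): both odd, 59 mod 4 = 3, 1243 mod 4 = 3, so the flip contributes -1; sign now +1
(1243/59): 1243 mod 59 = 4, so (1243/59) = (4/59)
factor out 2^2: 4 = 2^2·1; with 59 mod 8 = 3, (2/59) = -1; sign now +1; continue with (1/59)
reached (1/59) = 1, so the symbol is +1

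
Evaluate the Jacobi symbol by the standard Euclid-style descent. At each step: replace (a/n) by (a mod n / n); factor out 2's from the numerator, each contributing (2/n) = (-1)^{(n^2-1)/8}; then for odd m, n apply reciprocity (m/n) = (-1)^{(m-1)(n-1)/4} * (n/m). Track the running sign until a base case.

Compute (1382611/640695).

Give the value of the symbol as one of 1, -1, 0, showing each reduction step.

(1382611/640695) = (101221/640695)   [reduce mod 640695]
reciprocity: (101221/640695) = +1·(640695/101221) since 101221 mod 4 = 1, 640695 mod 4 = 3; sign now +1
(640695/101221) = (33369/101221)   [reduce mod 101221]
reciprocity: (33369/101221) = +1·(101221/33369) since 33369 mod 4 = 1, 101221 mod 4 = 1; sign now +1
(101221/33369) = (1114/33369)   [reduce mod 33369]
1114 = 2^1·557; (2/33369) = +1 since 33369 mod 8 = 1, so (1114/33369) = (+1)^1·(557/33369); sign now +1
reciprocity: (557/33369) = +1·(33369/557) since 557 mod 4 = 1, 33369 mod 4 = 1; sign now +1
(33369/557) = (506/557)   [reduce mod 557]
506 = 2^1·253; (2/557) = -1 since 557 mod 8 = 5, so (506/557) = (-1)^1·(253/557); sign now -1
reciprocity: (253/557) = +1·(557/253) since 253 mod 4 = 1, 557 mod 4 = 1; sign now -1
(557/253) = (51/253)   [reduce mod 253]
reciprocity: (51/253) = +1·(253/51) since 51 mod 4 = 3, 253 mod 4 = 1; sign now -1
(253/51) = (49/51)   [reduce mod 51]
reciprocity: (49/51) = +1·(51/49) since 49 mod 4 = 1, 51 mod 4 = 3; sign now -1
(51/49) = (2/49)   [reduce mod 49]
2 = 2^1·1; (2/49) = +1 since 49 mod 8 = 1, so (2/49) = (+1)^1·(1/49); sign now -1
(1/49) = 1; final value = sign = -1

-1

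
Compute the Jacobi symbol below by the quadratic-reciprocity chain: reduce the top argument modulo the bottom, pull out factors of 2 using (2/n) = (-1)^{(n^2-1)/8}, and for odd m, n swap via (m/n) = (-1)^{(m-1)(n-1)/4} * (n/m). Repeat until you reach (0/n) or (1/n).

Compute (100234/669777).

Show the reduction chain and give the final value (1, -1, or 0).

factor out 2^1: 100234 = 2^1·50117; with 669777 mod 8 = 1, (2/669777) = +1; sign now +1; continue with (50117/669777)
flip (50117/669777) -> (669777/50117): both odd, 50117 mod 4 = 1, 669777 mod 4 = 1, so the flip contributes +1; sign now +1
(669777/50117): 669777 mod 50117 = 18256, so (669777/50117) = (18256/50117)
factor out 2^4: 18256 = 2^4·1141; with 50117 mod 8 = 5, (2/50117) = -1; sign now +1; continue with (1141/50117)
flip (1141/50117) -> (50117/1141): both odd, 1141 mod 4 = 1, 50117 mod 4 = 1, so the flip contributes +1; sign now +1
(50117/1141): 50117 mod 1141 = 1054, so (50117/1141) = (1054/1141)
factor out 2^1: 1054 = 2^1·527; with 1141 mod 8 = 5, (2/1141) = -1; sign now -1; continue with (527/1141)
flip (527/1141) -> (1141/527): both odd, 527 mod 4 = 3, 1141 mod 4 = 1, so the flip contributes +1; sign now -1
(1141/527): 1141 mod 527 = 87, so (1141/527) = (87/527)
flip (87/527) -> (527/87): both odd, 87 mod 4 = 3, 527 mod 4 = 3, so the flip contributes -1; sign now +1
(527/87): 527 mod 87 = 5, so (527/87) = (5/87)
flip (5/87) -> (87/5): both odd, 5 mod 4 = 1, 87 mod 4 = 3, so the flip contributes +1; sign now +1
(87/5): 87 mod 5 = 2, so (87/5) = (2/5)
factor out 2^1: 2 = 2^1·1; with 5 mod 8 = 5, (2/5) = -1; sign now -1; continue with (1/5)
reached (1/5) = 1, so the symbol is -1

-1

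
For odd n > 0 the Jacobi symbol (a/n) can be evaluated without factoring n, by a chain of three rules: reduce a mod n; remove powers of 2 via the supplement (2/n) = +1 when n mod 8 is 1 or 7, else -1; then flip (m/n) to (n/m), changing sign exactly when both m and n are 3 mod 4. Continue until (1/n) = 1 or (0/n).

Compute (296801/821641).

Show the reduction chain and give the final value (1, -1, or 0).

flip (296801/821641) -> (821641/296801): both odd, 296801 mod 4 = 1, 821641 mod 4 = 1, so the flip contributes +1; sign now +1
(821641/296801): 821641 mod 296801 = 228039, so (821641/296801) = (228039/296801)
flip (228039/296801) -> (296801/228039): both odd, 228039 mod 4 = 3, 296801 mod 4 = 1, so the flip contributes +1; sign now +1
(296801/228039): 296801 mod 228039 = 68762, so (296801/228039) = (68762/228039)
factor out 2^1: 68762 = 2^1·34381; with 228039 mod 8 = 7, (2/228039) = +1; sign now +1; continue with (34381/228039)
flip (34381/228039) -> (228039/34381): both odd, 34381 mod 4 = 1, 228039 mod 4 = 3, so the flip contributes +1; sign now +1
(228039/34381): 228039 mod 34381 = 21753, so (228039/34381) = (21753/34381)
flip (21753/34381) -> (34381/21753): both odd, 21753 mod 4 = 1, 34381 mod 4 = 1, so the flip contributes +1; sign now +1
(34381/21753): 34381 mod 21753 = 12628, so (34381/21753) = (12628/21753)
factor out 2^2: 12628 = 2^2·3157; with 21753 mod 8 = 1, (2/21753) = +1; sign now +1; continue with (3157/21753)
flip (3157/21753) -> (21753/3157): both odd, 3157 mod 4 = 1, 21753 mod 4 = 1, so the flip contributes +1; sign now +1
(21753/3157): 21753 mod 3157 = 2811, so (21753/3157) = (2811/3157)
flip (2811/3157) -> (3157/2811): both odd, 2811 mod 4 = 3, 3157 mod 4 = 1, so the flip contributes +1; sign now +1
(3157/2811): 3157 mod 2811 = 346, so (3157/2811) = (346/2811)
factor out 2^1: 346 = 2^1·173; with 2811 mod 8 = 3, (2/2811) = -1; sign now -1; continue with (173/2811)
flip (173/2811) -> (2811/173): both odd, 173 mod 4 = 1, 2811 mod 4 = 3, so the flip contributes +1; sign now -1
(2811/173): 2811 mod 173 = 43, so (2811/173) = (43/173)
flip (43/173) -> (173/43): both odd, 43 mod 4 = 3, 173 mod 4 = 1, so the flip contributes +1; sign now -1
(173/43): 173 mod 43 = 1, so (173/43) = (1/43)
reached (1/43) = 1, so the symbol is -1

-1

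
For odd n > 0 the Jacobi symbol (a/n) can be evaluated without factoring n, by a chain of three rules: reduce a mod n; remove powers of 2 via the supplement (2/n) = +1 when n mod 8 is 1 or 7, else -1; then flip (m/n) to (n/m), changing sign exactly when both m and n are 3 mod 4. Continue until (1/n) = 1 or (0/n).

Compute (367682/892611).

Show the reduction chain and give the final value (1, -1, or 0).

1

367682 = 2^1·183841; (2/892611) = -1 since 892611 mod 8 = 3, so (367682/892611) = (-1)^1·(183841/892611); sign now -1
reciprocity: (183841/892611) = +1·(892611/183841) since 183841 mod 4 = 1, 892611 mod 4 = 3; sign now -1
(892611/183841) = (157247/183841)   [reduce mod 183841]
reciprocity: (157247/183841) = +1·(183841/157247) since 157247 mod 4 = 3, 183841 mod 4 = 1; sign now -1
(183841/157247) = (26594/157247)   [reduce mod 157247]
26594 = 2^1·13297; (2/157247) = +1 since 157247 mod 8 = 7, so (26594/157247) = (+1)^1·(13297/157247); sign now -1
reciprocity: (13297/157247) = +1·(157247/13297) since 13297 mod 4 = 1, 157247 mod 4 = 3; sign now -1
(157247/13297) = (10980/13297)   [reduce mod 13297]
10980 = 2^2·2745; (2/13297) = +1 since 13297 mod 8 = 1, so (10980/13297) = (+1)^2·(2745/13297); sign now -1
reciprocity: (2745/13297) = +1·(13297/2745) since 2745 mod 4 = 1, 13297 mod 4 = 1; sign now -1
(13297/2745) = (2317/2745)   [reduce mod 2745]
reciprocity: (2317/2745) = +1·(2745/2317) since 2317 mod 4 = 1, 2745 mod 4 = 1; sign now -1
(2745/2317) = (428/2317)   [reduce mod 2317]
428 = 2^2·107; (2/2317) = -1 since 2317 mod 8 = 5, so (428/2317) = (-1)^2·(107/2317); sign now -1
reciprocity: (107/2317) = +1·(2317/107) since 107 mod 4 = 3, 2317 mod 4 = 1; sign now -1
(2317/107) = (70/107)   [reduce mod 107]
70 = 2^1·35; (2/107) = -1 since 107 mod 8 = 3, so (70/107) = (-1)^1·(35/107); sign now +1
reciprocity: (35/107) = -1·(107/35) since 35 mod 4 = 3, 107 mod 4 = 3; sign now -1
(107/35) = (2/35)   [reduce mod 35]
2 = 2^1·1; (2/35) = -1 since 35 mod 8 = 3, so (2/35) = (-1)^1·(1/35); sign now +1
(1/35) = 1; final value = sign = +1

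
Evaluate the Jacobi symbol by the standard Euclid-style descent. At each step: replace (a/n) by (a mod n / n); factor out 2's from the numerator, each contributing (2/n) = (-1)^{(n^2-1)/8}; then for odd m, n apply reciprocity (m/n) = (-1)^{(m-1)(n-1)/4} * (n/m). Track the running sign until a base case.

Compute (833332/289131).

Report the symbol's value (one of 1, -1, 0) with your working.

-1

(833332/289131): 833332 mod 289131 = 255070, so (833332/289131) = (255070/289131)
factor out 2^1: 255070 = 2^1·127535; with 289131 mod 8 = 3, (2/289131) = -1; sign now -1; continue with (127535/289131)
flip (127535/289131) -> (289131/127535): both odd, 127535 mod 4 = 3, 289131 mod 4 = 3, so the flip contributes -1; sign now +1
(289131/127535): 289131 mod 127535 = 34061, so (289131/127535) = (34061/127535)
flip (34061/127535) -> (127535/34061): both odd, 34061 mod 4 = 1, 127535 mod 4 = 3, so the flip contributes +1; sign now +1
(127535/34061): 127535 mod 34061 = 25352, so (127535/34061) = (25352/34061)
factor out 2^3: 25352 = 2^3·3169; with 34061 mod 8 = 5, (2/34061) = -1; sign now -1; continue with (3169/34061)
flip (3169/34061) -> (34061/3169): both odd, 3169 mod 4 = 1, 34061 mod 4 = 1, so the flip contributes +1; sign now -1
(34061/3169): 34061 mod 3169 = 2371, so (34061/3169) = (2371/3169)
flip (2371/3169) -> (3169/2371): both odd, 2371 mod 4 = 3, 3169 mod 4 = 1, so the flip contributes +1; sign now -1
(3169/2371): 3169 mod 2371 = 798, so (3169/2371) = (798/2371)
factor out 2^1: 798 = 2^1·399; with 2371 mod 8 = 3, (2/2371) = -1; sign now +1; continue with (399/2371)
flip (399/2371) -> (2371/399): both odd, 399 mod 4 = 3, 2371 mod 4 = 3, so the flip contributes -1; sign now -1
(2371/399): 2371 mod 399 = 376, so (2371/399) = (376/399)
factor out 2^3: 376 = 2^3·47; with 399 mod 8 = 7, (2/399) = +1; sign now -1; continue with (47/399)
flip (47/399) -> (399/47): both odd, 47 mod 4 = 3, 399 mod 4 = 3, so the flip contributes -1; sign now +1
(399/47): 399 mod 47 = 23, so (399/47) = (23/47)
flip (23/47) -> (47/23): both odd, 23 mod 4 = 3, 47 mod 4 = 3, so the flip contributes -1; sign now -1
(47/23): 47 mod 23 = 1, so (47/23) = (1/23)
reached (1/23) = 1, so the symbol is -1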